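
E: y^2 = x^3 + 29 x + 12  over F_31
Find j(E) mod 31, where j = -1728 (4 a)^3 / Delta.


Delta = -16(4 a^3 + 27 b^2) mod 31 = 25
-1728 * (4 a)^3 = -1728 * (4*29)^3 mod 31 = 27
j = 27 * 25^(-1) mod 31 = 11

j = 11 (mod 31)


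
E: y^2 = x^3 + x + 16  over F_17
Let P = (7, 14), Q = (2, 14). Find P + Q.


P != Q, so use the chord formula.
s = (y2 - y1) / (x2 - x1) = (0) / (12) mod 17 = 0
x3 = s^2 - x1 - x2 mod 17 = 0^2 - 7 - 2 = 8
y3 = s (x1 - x3) - y1 mod 17 = 0 * (7 - 8) - 14 = 3

P + Q = (8, 3)


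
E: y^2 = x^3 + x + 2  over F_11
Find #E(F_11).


For each x in F_11, count y with y^2 = x^3 + 1 x + 2 mod 11:
  x = 1: RHS = 4, y in [2, 9]  -> 2 point(s)
  x = 2: RHS = 1, y in [1, 10]  -> 2 point(s)
  x = 4: RHS = 4, y in [2, 9]  -> 2 point(s)
  x = 5: RHS = 0, y in [0]  -> 1 point(s)
  x = 6: RHS = 4, y in [2, 9]  -> 2 point(s)
  x = 7: RHS = 0, y in [0]  -> 1 point(s)
  x = 8: RHS = 5, y in [4, 7]  -> 2 point(s)
  x = 9: RHS = 3, y in [5, 6]  -> 2 point(s)
  x = 10: RHS = 0, y in [0]  -> 1 point(s)
Affine points: 15. Add the point at infinity: total = 16.

#E(F_11) = 16


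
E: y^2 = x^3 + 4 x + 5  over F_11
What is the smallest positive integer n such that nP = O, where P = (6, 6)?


Compute successive multiples of P until we hit O:
  1P = (6, 6)
  2P = (3, 0)
  3P = (6, 5)
  4P = O

ord(P) = 4


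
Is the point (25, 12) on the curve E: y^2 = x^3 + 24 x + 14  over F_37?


Check whether y^2 = x^3 + 24 x + 14 (mod 37) for (x, y) = (25, 12).
LHS: y^2 = 12^2 mod 37 = 33
RHS: x^3 + 24 x + 14 = 25^3 + 24*25 + 14 mod 37 = 33
LHS = RHS

Yes, on the curve


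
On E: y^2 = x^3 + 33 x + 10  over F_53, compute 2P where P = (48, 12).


Doubling: s = (3 x1^2 + a) / (2 y1)
s = (3*48^2 + 33) / (2*12) mod 53 = 31
x3 = s^2 - 2 x1 mod 53 = 31^2 - 2*48 = 17
y3 = s (x1 - x3) - y1 mod 53 = 31 * (48 - 17) - 12 = 48

2P = (17, 48)


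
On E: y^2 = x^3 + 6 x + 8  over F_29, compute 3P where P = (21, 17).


k = 3 = 11_2 (binary, LSB first: 11)
Double-and-add from P = (21, 17):
  bit 0 = 1: acc = O + (21, 17) = (21, 17)
  bit 1 = 1: acc = (21, 17) + (17, 8) = (16, 16)

3P = (16, 16)


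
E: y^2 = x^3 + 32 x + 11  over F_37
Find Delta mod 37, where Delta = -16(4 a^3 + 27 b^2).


4 a^3 + 27 b^2 = 4*32^3 + 27*11^2 = 131072 + 3267 = 134339
Delta = -16 * (134339) = -2149424
Delta mod 37 = 17

Delta = 17 (mod 37)


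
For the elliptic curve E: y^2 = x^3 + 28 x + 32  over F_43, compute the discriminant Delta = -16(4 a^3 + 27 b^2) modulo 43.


4 a^3 + 27 b^2 = 4*28^3 + 27*32^2 = 87808 + 27648 = 115456
Delta = -16 * (115456) = -1847296
Delta mod 43 = 27

Delta = 27 (mod 43)


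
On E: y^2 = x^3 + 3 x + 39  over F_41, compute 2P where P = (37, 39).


Doubling: s = (3 x1^2 + a) / (2 y1)
s = (3*37^2 + 3) / (2*39) mod 41 = 18
x3 = s^2 - 2 x1 mod 41 = 18^2 - 2*37 = 4
y3 = s (x1 - x3) - y1 mod 41 = 18 * (37 - 4) - 39 = 22

2P = (4, 22)


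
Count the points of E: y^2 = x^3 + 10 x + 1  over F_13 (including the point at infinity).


For each x in F_13, count y with y^2 = x^3 + 10 x + 1 mod 13:
  x = 0: RHS = 1, y in [1, 12]  -> 2 point(s)
  x = 1: RHS = 12, y in [5, 8]  -> 2 point(s)
  x = 2: RHS = 3, y in [4, 9]  -> 2 point(s)
  x = 4: RHS = 1, y in [1, 12]  -> 2 point(s)
  x = 6: RHS = 4, y in [2, 11]  -> 2 point(s)
  x = 9: RHS = 1, y in [1, 12]  -> 2 point(s)
  x = 10: RHS = 9, y in [3, 10]  -> 2 point(s)
  x = 11: RHS = 12, y in [5, 8]  -> 2 point(s)
  x = 12: RHS = 3, y in [4, 9]  -> 2 point(s)
Affine points: 18. Add the point at infinity: total = 19.

#E(F_13) = 19


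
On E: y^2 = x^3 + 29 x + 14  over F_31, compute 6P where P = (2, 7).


k = 6 = 110_2 (binary, LSB first: 011)
Double-and-add from P = (2, 7):
  bit 0 = 0: acc unchanged = O
  bit 1 = 1: acc = O + (6, 30) = (6, 30)
  bit 2 = 1: acc = (6, 30) + (7, 23) = (5, 25)

6P = (5, 25)


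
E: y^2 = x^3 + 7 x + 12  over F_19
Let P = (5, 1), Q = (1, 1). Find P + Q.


P != Q, so use the chord formula.
s = (y2 - y1) / (x2 - x1) = (0) / (15) mod 19 = 0
x3 = s^2 - x1 - x2 mod 19 = 0^2 - 5 - 1 = 13
y3 = s (x1 - x3) - y1 mod 19 = 0 * (5 - 13) - 1 = 18

P + Q = (13, 18)


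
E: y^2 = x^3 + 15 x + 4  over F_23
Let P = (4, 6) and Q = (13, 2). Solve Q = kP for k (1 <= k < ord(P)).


Enumerate multiples of P until we hit Q = (13, 2):
  1P = (4, 6)
  2P = (21, 14)
  3P = (10, 2)
  4P = (12, 7)
  5P = (16, 4)
  6P = (19, 8)
  7P = (13, 2)
Match found at i = 7.

k = 7


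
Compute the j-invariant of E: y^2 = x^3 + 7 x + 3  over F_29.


Delta = -16(4 a^3 + 27 b^2) mod 29 = 28
-1728 * (4 a)^3 = -1728 * (4*7)^3 mod 29 = 17
j = 17 * 28^(-1) mod 29 = 12

j = 12 (mod 29)


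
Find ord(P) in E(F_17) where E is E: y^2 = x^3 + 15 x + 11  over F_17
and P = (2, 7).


Compute successive multiples of P until we hit O:
  1P = (2, 7)
  2P = (9, 5)
  3P = (4, 13)
  4P = (3, 7)
  5P = (12, 10)
  6P = (7, 0)
  7P = (12, 7)
  8P = (3, 10)
  ... (continuing to 12P)
  12P = O

ord(P) = 12


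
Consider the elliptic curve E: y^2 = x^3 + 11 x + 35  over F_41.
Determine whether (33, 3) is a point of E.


Check whether y^2 = x^3 + 11 x + 35 (mod 41) for (x, y) = (33, 3).
LHS: y^2 = 3^2 mod 41 = 9
RHS: x^3 + 11 x + 35 = 33^3 + 11*33 + 35 mod 41 = 9
LHS = RHS

Yes, on the curve


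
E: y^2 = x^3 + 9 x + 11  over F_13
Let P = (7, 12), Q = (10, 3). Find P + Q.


P != Q, so use the chord formula.
s = (y2 - y1) / (x2 - x1) = (4) / (3) mod 13 = 10
x3 = s^2 - x1 - x2 mod 13 = 10^2 - 7 - 10 = 5
y3 = s (x1 - x3) - y1 mod 13 = 10 * (7 - 5) - 12 = 8

P + Q = (5, 8)


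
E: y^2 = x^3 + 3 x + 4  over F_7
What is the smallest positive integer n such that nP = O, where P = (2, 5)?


Compute successive multiples of P until we hit O:
  1P = (2, 5)
  2P = (0, 5)
  3P = (5, 2)
  4P = (1, 1)
  5P = (6, 0)
  6P = (1, 6)
  7P = (5, 5)
  8P = (0, 2)
  ... (continuing to 10P)
  10P = O

ord(P) = 10


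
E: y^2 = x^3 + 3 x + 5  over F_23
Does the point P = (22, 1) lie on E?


Check whether y^2 = x^3 + 3 x + 5 (mod 23) for (x, y) = (22, 1).
LHS: y^2 = 1^2 mod 23 = 1
RHS: x^3 + 3 x + 5 = 22^3 + 3*22 + 5 mod 23 = 1
LHS = RHS

Yes, on the curve


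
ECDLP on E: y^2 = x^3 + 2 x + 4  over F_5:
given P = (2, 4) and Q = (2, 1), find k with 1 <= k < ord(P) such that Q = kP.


Enumerate multiples of P until we hit Q = (2, 1):
  1P = (2, 4)
  2P = (0, 2)
  3P = (4, 4)
  4P = (4, 1)
  5P = (0, 3)
  6P = (2, 1)
Match found at i = 6.

k = 6


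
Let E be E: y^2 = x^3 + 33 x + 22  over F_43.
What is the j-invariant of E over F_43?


Delta = -16(4 a^3 + 27 b^2) mod 43 = 37
-1728 * (4 a)^3 = -1728 * (4*33)^3 mod 43 = 42
j = 42 * 37^(-1) mod 43 = 36

j = 36 (mod 43)


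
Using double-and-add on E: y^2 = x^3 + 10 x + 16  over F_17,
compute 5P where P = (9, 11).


k = 5 = 101_2 (binary, LSB first: 101)
Double-and-add from P = (9, 11):
  bit 0 = 1: acc = O + (9, 11) = (9, 11)
  bit 1 = 0: acc unchanged = (9, 11)
  bit 2 = 1: acc = (9, 11) + (5, 2) = (7, 2)

5P = (7, 2)


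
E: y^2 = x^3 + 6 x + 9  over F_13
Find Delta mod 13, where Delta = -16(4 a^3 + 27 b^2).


4 a^3 + 27 b^2 = 4*6^3 + 27*9^2 = 864 + 2187 = 3051
Delta = -16 * (3051) = -48816
Delta mod 13 = 12

Delta = 12 (mod 13)


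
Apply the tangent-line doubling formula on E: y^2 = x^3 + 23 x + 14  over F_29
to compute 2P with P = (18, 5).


Doubling: s = (3 x1^2 + a) / (2 y1)
s = (3*18^2 + 23) / (2*5) mod 29 = 27
x3 = s^2 - 2 x1 mod 29 = 27^2 - 2*18 = 26
y3 = s (x1 - x3) - y1 mod 29 = 27 * (18 - 26) - 5 = 11

2P = (26, 11)


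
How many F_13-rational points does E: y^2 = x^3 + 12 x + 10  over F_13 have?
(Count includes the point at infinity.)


For each x in F_13, count y with y^2 = x^3 + 12 x + 10 mod 13:
  x = 0: RHS = 10, y in [6, 7]  -> 2 point(s)
  x = 1: RHS = 10, y in [6, 7]  -> 2 point(s)
  x = 2: RHS = 3, y in [4, 9]  -> 2 point(s)
  x = 5: RHS = 0, y in [0]  -> 1 point(s)
  x = 6: RHS = 12, y in [5, 8]  -> 2 point(s)
  x = 10: RHS = 12, y in [5, 8]  -> 2 point(s)
  x = 11: RHS = 4, y in [2, 11]  -> 2 point(s)
  x = 12: RHS = 10, y in [6, 7]  -> 2 point(s)
Affine points: 15. Add the point at infinity: total = 16.

#E(F_13) = 16


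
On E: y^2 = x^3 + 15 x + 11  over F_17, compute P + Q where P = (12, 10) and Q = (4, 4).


P != Q, so use the chord formula.
s = (y2 - y1) / (x2 - x1) = (11) / (9) mod 17 = 5
x3 = s^2 - x1 - x2 mod 17 = 5^2 - 12 - 4 = 9
y3 = s (x1 - x3) - y1 mod 17 = 5 * (12 - 9) - 10 = 5

P + Q = (9, 5)


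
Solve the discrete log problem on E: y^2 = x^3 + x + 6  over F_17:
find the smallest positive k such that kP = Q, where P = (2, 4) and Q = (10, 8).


Enumerate multiples of P until we hit Q = (10, 8):
  1P = (2, 4)
  2P = (9, 8)
  3P = (15, 8)
  4P = (1, 12)
  5P = (10, 9)
  6P = (3, 6)
  7P = (16, 2)
  8P = (7, 4)
  9P = (8, 13)
  10P = (5, 0)
  11P = (8, 4)
  12P = (7, 13)
  13P = (16, 15)
  14P = (3, 11)
  15P = (10, 8)
Match found at i = 15.

k = 15


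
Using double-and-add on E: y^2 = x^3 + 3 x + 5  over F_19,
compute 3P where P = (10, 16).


k = 3 = 11_2 (binary, LSB first: 11)
Double-and-add from P = (10, 16):
  bit 0 = 1: acc = O + (10, 16) = (10, 16)
  bit 1 = 1: acc = (10, 16) + (8, 16) = (1, 3)

3P = (1, 3)


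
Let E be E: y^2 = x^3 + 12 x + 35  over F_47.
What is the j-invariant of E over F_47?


Delta = -16(4 a^3 + 27 b^2) mod 47 = 19
-1728 * (4 a)^3 = -1728 * (4*12)^3 mod 47 = 11
j = 11 * 19^(-1) mod 47 = 8

j = 8 (mod 47)


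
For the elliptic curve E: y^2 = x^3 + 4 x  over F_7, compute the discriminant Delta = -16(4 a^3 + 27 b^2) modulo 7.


4 a^3 + 27 b^2 = 4*4^3 + 27*0^2 = 256 + 0 = 256
Delta = -16 * (256) = -4096
Delta mod 7 = 6

Delta = 6 (mod 7)


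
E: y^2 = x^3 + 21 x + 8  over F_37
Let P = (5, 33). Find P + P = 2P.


Doubling: s = (3 x1^2 + a) / (2 y1)
s = (3*5^2 + 21) / (2*33) mod 37 = 25
x3 = s^2 - 2 x1 mod 37 = 25^2 - 2*5 = 23
y3 = s (x1 - x3) - y1 mod 37 = 25 * (5 - 23) - 33 = 35

2P = (23, 35)


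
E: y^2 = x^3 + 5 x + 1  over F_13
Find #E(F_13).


For each x in F_13, count y with y^2 = x^3 + 5 x + 1 mod 13:
  x = 0: RHS = 1, y in [1, 12]  -> 2 point(s)
  x = 3: RHS = 4, y in [2, 11]  -> 2 point(s)
  x = 6: RHS = 0, y in [0]  -> 1 point(s)
  x = 11: RHS = 9, y in [3, 10]  -> 2 point(s)
Affine points: 7. Add the point at infinity: total = 8.

#E(F_13) = 8


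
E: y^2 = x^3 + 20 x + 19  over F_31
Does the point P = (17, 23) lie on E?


Check whether y^2 = x^3 + 20 x + 19 (mod 31) for (x, y) = (17, 23).
LHS: y^2 = 23^2 mod 31 = 2
RHS: x^3 + 20 x + 19 = 17^3 + 20*17 + 19 mod 31 = 2
LHS = RHS

Yes, on the curve


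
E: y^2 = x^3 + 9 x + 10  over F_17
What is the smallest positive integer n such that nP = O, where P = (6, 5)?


Compute successive multiples of P until we hit O:
  1P = (6, 5)
  2P = (3, 8)
  3P = (9, 15)
  4P = (15, 16)
  5P = (4, 5)
  6P = (7, 12)
  7P = (2, 6)
  8P = (8, 4)
  ... (continuing to 18P)
  18P = O

ord(P) = 18


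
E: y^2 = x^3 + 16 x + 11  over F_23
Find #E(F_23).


For each x in F_23, count y with y^2 = x^3 + 16 x + 11 mod 23:
  x = 4: RHS = 1, y in [1, 22]  -> 2 point(s)
  x = 5: RHS = 9, y in [3, 20]  -> 2 point(s)
  x = 6: RHS = 1, y in [1, 22]  -> 2 point(s)
  x = 7: RHS = 6, y in [11, 12]  -> 2 point(s)
  x = 11: RHS = 0, y in [0]  -> 1 point(s)
  x = 13: RHS = 1, y in [1, 22]  -> 2 point(s)
  x = 14: RHS = 12, y in [9, 14]  -> 2 point(s)
  x = 16: RHS = 16, y in [4, 19]  -> 2 point(s)
  x = 18: RHS = 13, y in [6, 17]  -> 2 point(s)
Affine points: 17. Add the point at infinity: total = 18.

#E(F_23) = 18


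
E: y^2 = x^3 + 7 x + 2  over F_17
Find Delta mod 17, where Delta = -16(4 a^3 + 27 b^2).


4 a^3 + 27 b^2 = 4*7^3 + 27*2^2 = 1372 + 108 = 1480
Delta = -16 * (1480) = -23680
Delta mod 17 = 1

Delta = 1 (mod 17)


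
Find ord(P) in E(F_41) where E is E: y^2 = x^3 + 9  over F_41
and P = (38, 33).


Compute successive multiples of P until we hit O:
  1P = (38, 33)
  2P = (1, 25)
  3P = (6, 26)
  4P = (30, 20)
  5P = (16, 13)
  6P = (19, 29)
  7P = (23, 9)
  8P = (17, 17)
  ... (continuing to 42P)
  42P = O

ord(P) = 42


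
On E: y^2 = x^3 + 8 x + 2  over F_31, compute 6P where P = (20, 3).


k = 6 = 110_2 (binary, LSB first: 011)
Double-and-add from P = (20, 3):
  bit 0 = 0: acc unchanged = O
  bit 1 = 1: acc = O + (16, 17) = (16, 17)
  bit 2 = 1: acc = (16, 17) + (6, 7) = (10, 20)

6P = (10, 20)


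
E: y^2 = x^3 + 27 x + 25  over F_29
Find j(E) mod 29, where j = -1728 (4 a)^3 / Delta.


Delta = -16(4 a^3 + 27 b^2) mod 29 = 9
-1728 * (4 a)^3 = -1728 * (4*27)^3 mod 29 = 4
j = 4 * 9^(-1) mod 29 = 23

j = 23 (mod 29)


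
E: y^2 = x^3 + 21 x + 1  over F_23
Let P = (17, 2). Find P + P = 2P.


Doubling: s = (3 x1^2 + a) / (2 y1)
s = (3*17^2 + 21) / (2*2) mod 23 = 15
x3 = s^2 - 2 x1 mod 23 = 15^2 - 2*17 = 7
y3 = s (x1 - x3) - y1 mod 23 = 15 * (17 - 7) - 2 = 10

2P = (7, 10)


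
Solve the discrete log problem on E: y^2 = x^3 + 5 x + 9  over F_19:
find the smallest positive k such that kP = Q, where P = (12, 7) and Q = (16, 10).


Enumerate multiples of P until we hit Q = (16, 10):
  1P = (12, 7)
  2P = (14, 12)
  3P = (4, 13)
  4P = (0, 3)
  5P = (5, 8)
  6P = (9, 17)
  7P = (7, 8)
  8P = (16, 9)
  9P = (15, 1)
  10P = (15, 18)
  11P = (16, 10)
Match found at i = 11.

k = 11


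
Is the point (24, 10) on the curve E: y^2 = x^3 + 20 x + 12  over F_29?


Check whether y^2 = x^3 + 20 x + 12 (mod 29) for (x, y) = (24, 10).
LHS: y^2 = 10^2 mod 29 = 13
RHS: x^3 + 20 x + 12 = 24^3 + 20*24 + 12 mod 29 = 19
LHS != RHS

No, not on the curve


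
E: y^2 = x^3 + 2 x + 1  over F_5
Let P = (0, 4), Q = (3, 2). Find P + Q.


P != Q, so use the chord formula.
s = (y2 - y1) / (x2 - x1) = (3) / (3) mod 5 = 1
x3 = s^2 - x1 - x2 mod 5 = 1^2 - 0 - 3 = 3
y3 = s (x1 - x3) - y1 mod 5 = 1 * (0 - 3) - 4 = 3

P + Q = (3, 3)


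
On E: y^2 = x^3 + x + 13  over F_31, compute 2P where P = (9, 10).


Doubling: s = (3 x1^2 + a) / (2 y1)
s = (3*9^2 + 1) / (2*10) mod 31 = 6
x3 = s^2 - 2 x1 mod 31 = 6^2 - 2*9 = 18
y3 = s (x1 - x3) - y1 mod 31 = 6 * (9 - 18) - 10 = 29

2P = (18, 29)


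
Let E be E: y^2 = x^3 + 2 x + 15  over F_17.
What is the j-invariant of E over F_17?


Delta = -16(4 a^3 + 27 b^2) mod 17 = 4
-1728 * (4 a)^3 = -1728 * (4*2)^3 mod 17 = 12
j = 12 * 4^(-1) mod 17 = 3

j = 3 (mod 17)


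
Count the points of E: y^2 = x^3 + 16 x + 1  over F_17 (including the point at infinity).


For each x in F_17, count y with y^2 = x^3 + 16 x + 1 mod 17:
  x = 0: RHS = 1, y in [1, 16]  -> 2 point(s)
  x = 1: RHS = 1, y in [1, 16]  -> 2 point(s)
  x = 3: RHS = 8, y in [5, 12]  -> 2 point(s)
  x = 5: RHS = 2, y in [6, 11]  -> 2 point(s)
  x = 12: RHS = 0, y in [0]  -> 1 point(s)
  x = 13: RHS = 9, y in [3, 14]  -> 2 point(s)
  x = 16: RHS = 1, y in [1, 16]  -> 2 point(s)
Affine points: 13. Add the point at infinity: total = 14.

#E(F_17) = 14


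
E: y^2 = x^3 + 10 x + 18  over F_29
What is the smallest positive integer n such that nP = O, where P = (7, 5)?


Compute successive multiples of P until we hit O:
  1P = (7, 5)
  2P = (6, 2)
  3P = (25, 28)
  4P = (10, 25)
  5P = (21, 8)
  6P = (8, 1)
  7P = (1, 0)
  8P = (8, 28)
  ... (continuing to 14P)
  14P = O

ord(P) = 14


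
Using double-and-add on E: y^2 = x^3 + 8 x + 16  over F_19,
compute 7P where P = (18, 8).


k = 7 = 111_2 (binary, LSB first: 111)
Double-and-add from P = (18, 8):
  bit 0 = 1: acc = O + (18, 8) = (18, 8)
  bit 1 = 1: acc = (18, 8) + (7, 15) = (1, 14)
  bit 2 = 1: acc = (1, 14) + (9, 0) = (18, 11)

7P = (18, 11)


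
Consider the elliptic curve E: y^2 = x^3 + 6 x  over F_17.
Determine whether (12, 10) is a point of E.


Check whether y^2 = x^3 + 6 x + 0 (mod 17) for (x, y) = (12, 10).
LHS: y^2 = 10^2 mod 17 = 15
RHS: x^3 + 6 x + 0 = 12^3 + 6*12 + 0 mod 17 = 15
LHS = RHS

Yes, on the curve


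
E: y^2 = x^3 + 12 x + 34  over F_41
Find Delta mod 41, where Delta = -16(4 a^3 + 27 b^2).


4 a^3 + 27 b^2 = 4*12^3 + 27*34^2 = 6912 + 31212 = 38124
Delta = -16 * (38124) = -609984
Delta mod 41 = 14

Delta = 14 (mod 41)


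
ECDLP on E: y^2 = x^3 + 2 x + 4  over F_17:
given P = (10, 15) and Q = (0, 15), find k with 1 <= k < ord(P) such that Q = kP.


Enumerate multiples of P until we hit Q = (0, 15):
  1P = (10, 15)
  2P = (15, 14)
  3P = (7, 15)
  4P = (0, 2)
  5P = (16, 1)
  6P = (4, 5)
  7P = (2, 4)
  8P = (13, 0)
  9P = (2, 13)
  10P = (4, 12)
  11P = (16, 16)
  12P = (0, 15)
Match found at i = 12.

k = 12


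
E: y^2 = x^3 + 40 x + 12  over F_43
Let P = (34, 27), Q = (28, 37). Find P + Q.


P != Q, so use the chord formula.
s = (y2 - y1) / (x2 - x1) = (10) / (37) mod 43 = 27
x3 = s^2 - x1 - x2 mod 43 = 27^2 - 34 - 28 = 22
y3 = s (x1 - x3) - y1 mod 43 = 27 * (34 - 22) - 27 = 39

P + Q = (22, 39)


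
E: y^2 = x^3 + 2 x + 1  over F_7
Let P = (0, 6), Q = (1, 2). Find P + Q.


P != Q, so use the chord formula.
s = (y2 - y1) / (x2 - x1) = (3) / (1) mod 7 = 3
x3 = s^2 - x1 - x2 mod 7 = 3^2 - 0 - 1 = 1
y3 = s (x1 - x3) - y1 mod 7 = 3 * (0 - 1) - 6 = 5

P + Q = (1, 5)


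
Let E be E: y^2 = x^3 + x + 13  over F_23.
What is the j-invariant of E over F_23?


Delta = -16(4 a^3 + 27 b^2) mod 23 = 22
-1728 * (4 a)^3 = -1728 * (4*1)^3 mod 23 = 15
j = 15 * 22^(-1) mod 23 = 8

j = 8 (mod 23)


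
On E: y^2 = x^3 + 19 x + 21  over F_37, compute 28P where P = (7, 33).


k = 28 = 11100_2 (binary, LSB first: 00111)
Double-and-add from P = (7, 33):
  bit 0 = 0: acc unchanged = O
  bit 1 = 0: acc unchanged = O
  bit 2 = 1: acc = O + (14, 16) = (14, 16)
  bit 3 = 1: acc = (14, 16) + (18, 33) = (30, 27)
  bit 4 = 1: acc = (30, 27) + (2, 20) = (12, 33)

28P = (12, 33)


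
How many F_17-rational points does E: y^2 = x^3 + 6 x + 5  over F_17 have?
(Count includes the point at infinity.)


For each x in F_17, count y with y^2 = x^3 + 6 x + 5 mod 17:
  x = 2: RHS = 8, y in [5, 12]  -> 2 point(s)
  x = 3: RHS = 16, y in [4, 13]  -> 2 point(s)
  x = 4: RHS = 8, y in [5, 12]  -> 2 point(s)
  x = 6: RHS = 2, y in [6, 11]  -> 2 point(s)
  x = 7: RHS = 16, y in [4, 13]  -> 2 point(s)
  x = 8: RHS = 4, y in [2, 15]  -> 2 point(s)
  x = 11: RHS = 8, y in [5, 12]  -> 2 point(s)
  x = 13: RHS = 2, y in [6, 11]  -> 2 point(s)
  x = 15: RHS = 2, y in [6, 11]  -> 2 point(s)
  x = 16: RHS = 15, y in [7, 10]  -> 2 point(s)
Affine points: 20. Add the point at infinity: total = 21.

#E(F_17) = 21


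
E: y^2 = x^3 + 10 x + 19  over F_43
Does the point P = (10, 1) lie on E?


Check whether y^2 = x^3 + 10 x + 19 (mod 43) for (x, y) = (10, 1).
LHS: y^2 = 1^2 mod 43 = 1
RHS: x^3 + 10 x + 19 = 10^3 + 10*10 + 19 mod 43 = 1
LHS = RHS

Yes, on the curve


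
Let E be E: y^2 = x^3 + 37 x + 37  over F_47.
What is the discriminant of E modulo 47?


4 a^3 + 27 b^2 = 4*37^3 + 27*37^2 = 202612 + 36963 = 239575
Delta = -16 * (239575) = -3833200
Delta mod 47 = 26

Delta = 26 (mod 47)


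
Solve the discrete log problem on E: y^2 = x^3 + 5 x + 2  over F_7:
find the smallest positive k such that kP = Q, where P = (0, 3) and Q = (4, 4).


Enumerate multiples of P until we hit Q = (4, 4):
  1P = (0, 3)
  2P = (4, 3)
  3P = (3, 4)
  4P = (1, 6)
  5P = (1, 1)
  6P = (3, 3)
  7P = (4, 4)
Match found at i = 7.

k = 7


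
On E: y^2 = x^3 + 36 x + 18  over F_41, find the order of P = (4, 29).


Compute successive multiples of P until we hit O:
  1P = (4, 29)
  2P = (35, 18)
  3P = (11, 33)
  4P = (28, 10)
  5P = (5, 35)
  6P = (27, 38)
  7P = (0, 10)
  8P = (16, 37)
  ... (continuing to 27P)
  27P = O

ord(P) = 27


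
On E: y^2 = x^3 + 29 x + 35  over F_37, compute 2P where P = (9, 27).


Doubling: s = (3 x1^2 + a) / (2 y1)
s = (3*9^2 + 29) / (2*27) mod 37 = 16
x3 = s^2 - 2 x1 mod 37 = 16^2 - 2*9 = 16
y3 = s (x1 - x3) - y1 mod 37 = 16 * (9 - 16) - 27 = 9

2P = (16, 9)


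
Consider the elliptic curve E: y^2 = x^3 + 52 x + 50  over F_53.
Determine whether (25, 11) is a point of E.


Check whether y^2 = x^3 + 52 x + 50 (mod 53) for (x, y) = (25, 11).
LHS: y^2 = 11^2 mod 53 = 15
RHS: x^3 + 52 x + 50 = 25^3 + 52*25 + 50 mod 53 = 15
LHS = RHS

Yes, on the curve


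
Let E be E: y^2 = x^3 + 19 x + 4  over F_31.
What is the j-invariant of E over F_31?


Delta = -16(4 a^3 + 27 b^2) mod 31 = 16
-1728 * (4 a)^3 = -1728 * (4*19)^3 mod 31 = 4
j = 4 * 16^(-1) mod 31 = 8

j = 8 (mod 31)


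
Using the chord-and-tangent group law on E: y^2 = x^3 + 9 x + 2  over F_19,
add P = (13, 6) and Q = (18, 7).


P != Q, so use the chord formula.
s = (y2 - y1) / (x2 - x1) = (1) / (5) mod 19 = 4
x3 = s^2 - x1 - x2 mod 19 = 4^2 - 13 - 18 = 4
y3 = s (x1 - x3) - y1 mod 19 = 4 * (13 - 4) - 6 = 11

P + Q = (4, 11)


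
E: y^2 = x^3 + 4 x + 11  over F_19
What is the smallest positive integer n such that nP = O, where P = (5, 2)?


Compute successive multiples of P until we hit O:
  1P = (5, 2)
  2P = (6, 2)
  3P = (8, 17)
  4P = (12, 1)
  5P = (9, 4)
  6P = (10, 5)
  7P = (15, 11)
  8P = (0, 12)
  ... (continuing to 21P)
  21P = O

ord(P) = 21


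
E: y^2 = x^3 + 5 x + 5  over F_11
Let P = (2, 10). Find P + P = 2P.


Doubling: s = (3 x1^2 + a) / (2 y1)
s = (3*2^2 + 5) / (2*10) mod 11 = 8
x3 = s^2 - 2 x1 mod 11 = 8^2 - 2*2 = 5
y3 = s (x1 - x3) - y1 mod 11 = 8 * (2 - 5) - 10 = 10

2P = (5, 10)


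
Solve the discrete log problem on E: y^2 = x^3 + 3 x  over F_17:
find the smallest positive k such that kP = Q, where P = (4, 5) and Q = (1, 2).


Enumerate multiples of P until we hit Q = (1, 2):
  1P = (4, 5)
  2P = (9, 12)
  3P = (8, 3)
  4P = (1, 2)
Match found at i = 4.

k = 4


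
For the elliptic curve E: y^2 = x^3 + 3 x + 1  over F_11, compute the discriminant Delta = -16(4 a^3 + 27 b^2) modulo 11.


4 a^3 + 27 b^2 = 4*3^3 + 27*1^2 = 108 + 27 = 135
Delta = -16 * (135) = -2160
Delta mod 11 = 7

Delta = 7 (mod 11)


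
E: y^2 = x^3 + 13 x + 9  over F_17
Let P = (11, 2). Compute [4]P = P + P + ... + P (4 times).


k = 4 = 100_2 (binary, LSB first: 001)
Double-and-add from P = (11, 2):
  bit 0 = 0: acc unchanged = O
  bit 1 = 0: acc unchanged = O
  bit 2 = 1: acc = O + (2, 3) = (2, 3)

4P = (2, 3)


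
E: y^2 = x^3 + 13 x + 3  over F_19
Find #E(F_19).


For each x in F_19, count y with y^2 = x^3 + 13 x + 3 mod 19:
  x = 1: RHS = 17, y in [6, 13]  -> 2 point(s)
  x = 4: RHS = 5, y in [9, 10]  -> 2 point(s)
  x = 7: RHS = 0, y in [0]  -> 1 point(s)
  x = 8: RHS = 11, y in [7, 12]  -> 2 point(s)
  x = 12: RHS = 6, y in [5, 14]  -> 2 point(s)
  x = 15: RHS = 1, y in [1, 18]  -> 2 point(s)
  x = 17: RHS = 7, y in [8, 11]  -> 2 point(s)
Affine points: 13. Add the point at infinity: total = 14.

#E(F_19) = 14


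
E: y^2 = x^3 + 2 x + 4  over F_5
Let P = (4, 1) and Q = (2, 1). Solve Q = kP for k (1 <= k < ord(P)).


Enumerate multiples of P until we hit Q = (2, 1):
  1P = (4, 1)
  2P = (2, 4)
  3P = (0, 3)
  4P = (0, 2)
  5P = (2, 1)
Match found at i = 5.

k = 5


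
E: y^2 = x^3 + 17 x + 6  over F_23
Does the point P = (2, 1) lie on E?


Check whether y^2 = x^3 + 17 x + 6 (mod 23) for (x, y) = (2, 1).
LHS: y^2 = 1^2 mod 23 = 1
RHS: x^3 + 17 x + 6 = 2^3 + 17*2 + 6 mod 23 = 2
LHS != RHS

No, not on the curve


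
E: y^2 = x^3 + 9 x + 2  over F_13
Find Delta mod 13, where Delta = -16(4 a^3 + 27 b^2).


4 a^3 + 27 b^2 = 4*9^3 + 27*2^2 = 2916 + 108 = 3024
Delta = -16 * (3024) = -48384
Delta mod 13 = 2

Delta = 2 (mod 13)


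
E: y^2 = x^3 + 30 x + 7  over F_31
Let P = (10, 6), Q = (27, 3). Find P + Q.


P != Q, so use the chord formula.
s = (y2 - y1) / (x2 - x1) = (28) / (17) mod 31 = 29
x3 = s^2 - x1 - x2 mod 31 = 29^2 - 10 - 27 = 29
y3 = s (x1 - x3) - y1 mod 31 = 29 * (10 - 29) - 6 = 1

P + Q = (29, 1)


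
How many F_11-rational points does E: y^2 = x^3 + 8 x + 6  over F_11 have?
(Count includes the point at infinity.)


For each x in F_11, count y with y^2 = x^3 + 8 x + 6 mod 11:
  x = 1: RHS = 4, y in [2, 9]  -> 2 point(s)
  x = 4: RHS = 3, y in [5, 6]  -> 2 point(s)
  x = 7: RHS = 9, y in [3, 8]  -> 2 point(s)
  x = 9: RHS = 4, y in [2, 9]  -> 2 point(s)
Affine points: 8. Add the point at infinity: total = 9.

#E(F_11) = 9


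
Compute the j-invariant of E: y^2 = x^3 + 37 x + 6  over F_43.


Delta = -16(4 a^3 + 27 b^2) mod 43 = 35
-1728 * (4 a)^3 = -1728 * (4*37)^3 mod 43 = 39
j = 39 * 35^(-1) mod 43 = 22

j = 22 (mod 43)


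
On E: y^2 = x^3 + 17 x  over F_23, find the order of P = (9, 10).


Compute successive multiples of P until we hit O:
  1P = (9, 10)
  2P = (13, 7)
  3P = (3, 20)
  4P = (1, 15)
  5P = (8, 21)
  6P = (12, 0)
  7P = (8, 2)
  8P = (1, 8)
  ... (continuing to 12P)
  12P = O

ord(P) = 12


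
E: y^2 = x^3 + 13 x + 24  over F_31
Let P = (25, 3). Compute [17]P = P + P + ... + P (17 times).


k = 17 = 10001_2 (binary, LSB first: 10001)
Double-and-add from P = (25, 3):
  bit 0 = 1: acc = O + (25, 3) = (25, 3)
  bit 1 = 0: acc unchanged = (25, 3)
  bit 2 = 0: acc unchanged = (25, 3)
  bit 3 = 0: acc unchanged = (25, 3)
  bit 4 = 1: acc = (25, 3) + (6, 15) = (1, 21)

17P = (1, 21)


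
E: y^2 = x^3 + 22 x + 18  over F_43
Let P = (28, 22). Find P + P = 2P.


Doubling: s = (3 x1^2 + a) / (2 y1)
s = (3*28^2 + 22) / (2*22) mod 43 = 9
x3 = s^2 - 2 x1 mod 43 = 9^2 - 2*28 = 25
y3 = s (x1 - x3) - y1 mod 43 = 9 * (28 - 25) - 22 = 5

2P = (25, 5)


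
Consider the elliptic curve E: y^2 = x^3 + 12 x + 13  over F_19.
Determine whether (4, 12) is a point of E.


Check whether y^2 = x^3 + 12 x + 13 (mod 19) for (x, y) = (4, 12).
LHS: y^2 = 12^2 mod 19 = 11
RHS: x^3 + 12 x + 13 = 4^3 + 12*4 + 13 mod 19 = 11
LHS = RHS

Yes, on the curve


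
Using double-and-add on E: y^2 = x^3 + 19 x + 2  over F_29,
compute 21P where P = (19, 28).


k = 21 = 10101_2 (binary, LSB first: 10101)
Double-and-add from P = (19, 28):
  bit 0 = 1: acc = O + (19, 28) = (19, 28)
  bit 1 = 0: acc unchanged = (19, 28)
  bit 2 = 1: acc = (19, 28) + (11, 18) = (6, 10)
  bit 3 = 0: acc unchanged = (6, 10)
  bit 4 = 1: acc = (6, 10) + (18, 12) = (1, 15)

21P = (1, 15)


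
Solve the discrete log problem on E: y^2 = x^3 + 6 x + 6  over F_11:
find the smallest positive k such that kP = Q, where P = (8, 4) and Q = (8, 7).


Enumerate multiples of P until we hit Q = (8, 7):
  1P = (8, 4)
  2P = (6, 7)
  3P = (2, 9)
  4P = (2, 2)
  5P = (6, 4)
  6P = (8, 7)
Match found at i = 6.

k = 6


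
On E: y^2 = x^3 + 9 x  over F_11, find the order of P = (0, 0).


Compute successive multiples of P until we hit O:
  1P = (0, 0)
  2P = O

ord(P) = 2


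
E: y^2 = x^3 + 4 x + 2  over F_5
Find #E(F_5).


For each x in F_5, count y with y^2 = x^3 + 4 x + 2 mod 5:
  x = 3: RHS = 1, y in [1, 4]  -> 2 point(s)
Affine points: 2. Add the point at infinity: total = 3.

#E(F_5) = 3


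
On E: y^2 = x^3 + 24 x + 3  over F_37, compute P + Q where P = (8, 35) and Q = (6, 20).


P != Q, so use the chord formula.
s = (y2 - y1) / (x2 - x1) = (22) / (35) mod 37 = 26
x3 = s^2 - x1 - x2 mod 37 = 26^2 - 8 - 6 = 33
y3 = s (x1 - x3) - y1 mod 37 = 26 * (8 - 33) - 35 = 18

P + Q = (33, 18)


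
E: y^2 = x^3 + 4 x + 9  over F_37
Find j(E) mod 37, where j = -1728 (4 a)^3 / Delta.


Delta = -16(4 a^3 + 27 b^2) mod 37 = 21
-1728 * (4 a)^3 = -1728 * (4*4)^3 mod 37 = 27
j = 27 * 21^(-1) mod 37 = 33

j = 33 (mod 37)


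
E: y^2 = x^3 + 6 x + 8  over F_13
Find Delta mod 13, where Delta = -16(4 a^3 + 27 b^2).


4 a^3 + 27 b^2 = 4*6^3 + 27*8^2 = 864 + 1728 = 2592
Delta = -16 * (2592) = -41472
Delta mod 13 = 11

Delta = 11 (mod 13)


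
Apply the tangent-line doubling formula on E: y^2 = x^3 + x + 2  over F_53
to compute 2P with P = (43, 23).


Doubling: s = (3 x1^2 + a) / (2 y1)
s = (3*43^2 + 1) / (2*23) mod 53 = 10
x3 = s^2 - 2 x1 mod 53 = 10^2 - 2*43 = 14
y3 = s (x1 - x3) - y1 mod 53 = 10 * (43 - 14) - 23 = 2

2P = (14, 2)


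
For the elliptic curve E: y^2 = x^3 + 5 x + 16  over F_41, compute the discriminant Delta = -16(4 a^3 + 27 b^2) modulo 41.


4 a^3 + 27 b^2 = 4*5^3 + 27*16^2 = 500 + 6912 = 7412
Delta = -16 * (7412) = -118592
Delta mod 41 = 21

Delta = 21 (mod 41)


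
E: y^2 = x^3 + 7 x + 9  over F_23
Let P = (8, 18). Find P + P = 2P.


Doubling: s = (3 x1^2 + a) / (2 y1)
s = (3*8^2 + 7) / (2*18) mod 23 = 10
x3 = s^2 - 2 x1 mod 23 = 10^2 - 2*8 = 15
y3 = s (x1 - x3) - y1 mod 23 = 10 * (8 - 15) - 18 = 4

2P = (15, 4)


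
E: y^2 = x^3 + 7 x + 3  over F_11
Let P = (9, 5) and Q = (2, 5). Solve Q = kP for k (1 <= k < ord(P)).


Enumerate multiples of P until we hit Q = (2, 5):
  1P = (9, 5)
  2P = (2, 5)
Match found at i = 2.

k = 2


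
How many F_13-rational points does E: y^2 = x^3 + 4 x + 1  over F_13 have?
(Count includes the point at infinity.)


For each x in F_13, count y with y^2 = x^3 + 4 x + 1 mod 13:
  x = 0: RHS = 1, y in [1, 12]  -> 2 point(s)
  x = 2: RHS = 4, y in [2, 11]  -> 2 point(s)
  x = 3: RHS = 1, y in [1, 12]  -> 2 point(s)
  x = 4: RHS = 3, y in [4, 9]  -> 2 point(s)
  x = 5: RHS = 3, y in [4, 9]  -> 2 point(s)
  x = 8: RHS = 12, y in [5, 8]  -> 2 point(s)
  x = 9: RHS = 12, y in [5, 8]  -> 2 point(s)
  x = 10: RHS = 1, y in [1, 12]  -> 2 point(s)
  x = 12: RHS = 9, y in [3, 10]  -> 2 point(s)
Affine points: 18. Add the point at infinity: total = 19.

#E(F_13) = 19


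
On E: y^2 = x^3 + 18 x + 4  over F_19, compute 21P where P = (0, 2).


k = 21 = 10101_2 (binary, LSB first: 10101)
Double-and-add from P = (0, 2):
  bit 0 = 1: acc = O + (0, 2) = (0, 2)
  bit 1 = 0: acc unchanged = (0, 2)
  bit 2 = 1: acc = (0, 2) + (18, 2) = (1, 17)
  bit 3 = 0: acc unchanged = (1, 17)
  bit 4 = 1: acc = (1, 17) + (10, 14) = (6, 10)

21P = (6, 10)


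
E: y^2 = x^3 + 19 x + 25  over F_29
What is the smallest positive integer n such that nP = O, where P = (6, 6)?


Compute successive multiples of P until we hit O:
  1P = (6, 6)
  2P = (12, 3)
  3P = (4, 22)
  4P = (25, 1)
  5P = (20, 16)
  6P = (26, 17)
  7P = (1, 4)
  8P = (21, 17)
  ... (continuing to 39P)
  39P = O

ord(P) = 39


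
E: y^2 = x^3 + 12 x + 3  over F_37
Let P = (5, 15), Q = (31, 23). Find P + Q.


P != Q, so use the chord formula.
s = (y2 - y1) / (x2 - x1) = (8) / (26) mod 37 = 6
x3 = s^2 - x1 - x2 mod 37 = 6^2 - 5 - 31 = 0
y3 = s (x1 - x3) - y1 mod 37 = 6 * (5 - 0) - 15 = 15

P + Q = (0, 15)


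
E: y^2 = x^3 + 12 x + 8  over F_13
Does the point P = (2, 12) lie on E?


Check whether y^2 = x^3 + 12 x + 8 (mod 13) for (x, y) = (2, 12).
LHS: y^2 = 12^2 mod 13 = 1
RHS: x^3 + 12 x + 8 = 2^3 + 12*2 + 8 mod 13 = 1
LHS = RHS

Yes, on the curve


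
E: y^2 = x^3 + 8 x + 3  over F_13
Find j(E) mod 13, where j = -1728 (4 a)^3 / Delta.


Delta = -16(4 a^3 + 27 b^2) mod 13 = 4
-1728 * (4 a)^3 = -1728 * (4*8)^3 mod 13 = 8
j = 8 * 4^(-1) mod 13 = 2

j = 2 (mod 13)


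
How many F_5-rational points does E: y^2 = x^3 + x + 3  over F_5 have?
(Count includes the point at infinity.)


For each x in F_5, count y with y^2 = x^3 + 1 x + 3 mod 5:
  x = 1: RHS = 0, y in [0]  -> 1 point(s)
  x = 4: RHS = 1, y in [1, 4]  -> 2 point(s)
Affine points: 3. Add the point at infinity: total = 4.

#E(F_5) = 4


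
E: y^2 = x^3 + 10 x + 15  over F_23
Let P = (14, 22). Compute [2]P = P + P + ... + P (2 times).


k = 2 = 10_2 (binary, LSB first: 01)
Double-and-add from P = (14, 22):
  bit 0 = 0: acc unchanged = O
  bit 1 = 1: acc = O + (18, 1) = (18, 1)

2P = (18, 1)


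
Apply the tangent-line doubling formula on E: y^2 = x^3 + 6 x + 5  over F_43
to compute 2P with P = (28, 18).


Doubling: s = (3 x1^2 + a) / (2 y1)
s = (3*28^2 + 6) / (2*18) mod 43 = 1
x3 = s^2 - 2 x1 mod 43 = 1^2 - 2*28 = 31
y3 = s (x1 - x3) - y1 mod 43 = 1 * (28 - 31) - 18 = 22

2P = (31, 22)


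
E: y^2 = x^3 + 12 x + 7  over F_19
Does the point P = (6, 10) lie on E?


Check whether y^2 = x^3 + 12 x + 7 (mod 19) for (x, y) = (6, 10).
LHS: y^2 = 10^2 mod 19 = 5
RHS: x^3 + 12 x + 7 = 6^3 + 12*6 + 7 mod 19 = 10
LHS != RHS

No, not on the curve


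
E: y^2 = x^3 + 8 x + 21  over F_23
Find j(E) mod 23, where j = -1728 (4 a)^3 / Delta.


Delta = -16(4 a^3 + 27 b^2) mod 23 = 4
-1728 * (4 a)^3 = -1728 * (4*8)^3 mod 23 = 21
j = 21 * 4^(-1) mod 23 = 11

j = 11 (mod 23)


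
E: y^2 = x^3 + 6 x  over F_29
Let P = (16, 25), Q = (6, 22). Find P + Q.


P != Q, so use the chord formula.
s = (y2 - y1) / (x2 - x1) = (26) / (19) mod 29 = 9
x3 = s^2 - x1 - x2 mod 29 = 9^2 - 16 - 6 = 1
y3 = s (x1 - x3) - y1 mod 29 = 9 * (16 - 1) - 25 = 23

P + Q = (1, 23)


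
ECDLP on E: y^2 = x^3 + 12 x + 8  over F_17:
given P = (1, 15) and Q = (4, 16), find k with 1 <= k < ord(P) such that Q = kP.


Enumerate multiples of P until we hit Q = (4, 16):
  1P = (1, 15)
  2P = (11, 14)
  3P = (13, 10)
  4P = (4, 16)
Match found at i = 4.

k = 4


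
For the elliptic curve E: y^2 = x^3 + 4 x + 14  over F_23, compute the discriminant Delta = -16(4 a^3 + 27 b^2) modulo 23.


4 a^3 + 27 b^2 = 4*4^3 + 27*14^2 = 256 + 5292 = 5548
Delta = -16 * (5548) = -88768
Delta mod 23 = 12

Delta = 12 (mod 23)


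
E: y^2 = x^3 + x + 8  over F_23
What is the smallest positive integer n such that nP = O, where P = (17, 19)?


Compute successive multiples of P until we hit O:
  1P = (17, 19)
  2P = (14, 12)
  3P = (0, 13)
  4P = (7, 17)
  5P = (11, 19)
  6P = (18, 4)
  7P = (6, 0)
  8P = (18, 19)
  ... (continuing to 14P)
  14P = O

ord(P) = 14


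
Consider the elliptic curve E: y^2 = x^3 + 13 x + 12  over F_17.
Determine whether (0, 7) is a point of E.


Check whether y^2 = x^3 + 13 x + 12 (mod 17) for (x, y) = (0, 7).
LHS: y^2 = 7^2 mod 17 = 15
RHS: x^3 + 13 x + 12 = 0^3 + 13*0 + 12 mod 17 = 12
LHS != RHS

No, not on the curve


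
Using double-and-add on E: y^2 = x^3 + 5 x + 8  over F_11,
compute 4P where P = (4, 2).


k = 4 = 100_2 (binary, LSB first: 001)
Double-and-add from P = (4, 2):
  bit 0 = 0: acc unchanged = O
  bit 1 = 0: acc unchanged = O
  bit 2 = 1: acc = O + (4, 9) = (4, 9)

4P = (4, 9)


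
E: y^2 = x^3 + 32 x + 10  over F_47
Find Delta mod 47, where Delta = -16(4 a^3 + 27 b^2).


4 a^3 + 27 b^2 = 4*32^3 + 27*10^2 = 131072 + 2700 = 133772
Delta = -16 * (133772) = -2140352
Delta mod 47 = 28

Delta = 28 (mod 47)


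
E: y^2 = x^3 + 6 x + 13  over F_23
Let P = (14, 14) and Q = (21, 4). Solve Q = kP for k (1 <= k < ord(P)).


Enumerate multiples of P until we hit Q = (21, 4):
  1P = (14, 14)
  2P = (3, 14)
  3P = (6, 9)
  4P = (21, 19)
  5P = (4, 3)
  6P = (0, 6)
  7P = (22, 11)
  8P = (22, 12)
  9P = (0, 17)
  10P = (4, 20)
  11P = (21, 4)
Match found at i = 11.

k = 11


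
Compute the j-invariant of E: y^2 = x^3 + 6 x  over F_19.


Delta = -16(4 a^3 + 27 b^2) mod 19 = 8
-1728 * (4 a)^3 = -1728 * (4*6)^3 mod 19 = 11
j = 11 * 8^(-1) mod 19 = 18

j = 18 (mod 19)


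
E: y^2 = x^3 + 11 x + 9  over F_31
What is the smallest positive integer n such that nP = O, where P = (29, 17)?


Compute successive multiples of P until we hit O:
  1P = (29, 17)
  2P = (18, 26)
  3P = (19, 3)
  4P = (11, 2)
  5P = (27, 26)
  6P = (3, 21)
  7P = (17, 5)
  8P = (17, 26)
  ... (continuing to 15P)
  15P = O

ord(P) = 15


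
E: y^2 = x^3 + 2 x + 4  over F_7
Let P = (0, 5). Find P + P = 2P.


Doubling: s = (3 x1^2 + a) / (2 y1)
s = (3*0^2 + 2) / (2*5) mod 7 = 3
x3 = s^2 - 2 x1 mod 7 = 3^2 - 2*0 = 2
y3 = s (x1 - x3) - y1 mod 7 = 3 * (0 - 2) - 5 = 3

2P = (2, 3)


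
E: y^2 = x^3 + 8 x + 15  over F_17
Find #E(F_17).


For each x in F_17, count y with y^2 = x^3 + 8 x + 15 mod 17:
  x = 0: RHS = 15, y in [7, 10]  -> 2 point(s)
  x = 3: RHS = 15, y in [7, 10]  -> 2 point(s)
  x = 4: RHS = 9, y in [3, 14]  -> 2 point(s)
  x = 8: RHS = 13, y in [8, 9]  -> 2 point(s)
  x = 9: RHS = 0, y in [0]  -> 1 point(s)
  x = 13: RHS = 4, y in [2, 15]  -> 2 point(s)
  x = 14: RHS = 15, y in [7, 10]  -> 2 point(s)
  x = 15: RHS = 8, y in [5, 12]  -> 2 point(s)
Affine points: 15. Add the point at infinity: total = 16.

#E(F_17) = 16


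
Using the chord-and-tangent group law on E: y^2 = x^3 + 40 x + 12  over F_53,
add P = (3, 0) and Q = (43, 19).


P != Q, so use the chord formula.
s = (y2 - y1) / (x2 - x1) = (19) / (40) mod 53 = 23
x3 = s^2 - x1 - x2 mod 53 = 23^2 - 3 - 43 = 6
y3 = s (x1 - x3) - y1 mod 53 = 23 * (3 - 6) - 0 = 37

P + Q = (6, 37)


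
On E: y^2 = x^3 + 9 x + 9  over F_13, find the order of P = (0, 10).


Compute successive multiples of P until we hit O:
  1P = (0, 10)
  2P = (12, 8)
  3P = (5, 6)
  4P = (5, 7)
  5P = (12, 5)
  6P = (0, 3)
  7P = O

ord(P) = 7


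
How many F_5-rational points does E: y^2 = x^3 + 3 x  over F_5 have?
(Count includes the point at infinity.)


For each x in F_5, count y with y^2 = x^3 + 3 x + 0 mod 5:
  x = 0: RHS = 0, y in [0]  -> 1 point(s)
  x = 1: RHS = 4, y in [2, 3]  -> 2 point(s)
  x = 2: RHS = 4, y in [2, 3]  -> 2 point(s)
  x = 3: RHS = 1, y in [1, 4]  -> 2 point(s)
  x = 4: RHS = 1, y in [1, 4]  -> 2 point(s)
Affine points: 9. Add the point at infinity: total = 10.

#E(F_5) = 10


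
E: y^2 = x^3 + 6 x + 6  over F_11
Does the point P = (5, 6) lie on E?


Check whether y^2 = x^3 + 6 x + 6 (mod 11) for (x, y) = (5, 6).
LHS: y^2 = 6^2 mod 11 = 3
RHS: x^3 + 6 x + 6 = 5^3 + 6*5 + 6 mod 11 = 7
LHS != RHS

No, not on the curve


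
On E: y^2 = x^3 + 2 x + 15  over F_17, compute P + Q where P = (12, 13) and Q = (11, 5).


P != Q, so use the chord formula.
s = (y2 - y1) / (x2 - x1) = (9) / (16) mod 17 = 8
x3 = s^2 - x1 - x2 mod 17 = 8^2 - 12 - 11 = 7
y3 = s (x1 - x3) - y1 mod 17 = 8 * (12 - 7) - 13 = 10

P + Q = (7, 10)


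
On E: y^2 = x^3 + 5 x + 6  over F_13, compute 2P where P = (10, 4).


Doubling: s = (3 x1^2 + a) / (2 y1)
s = (3*10^2 + 5) / (2*4) mod 13 = 4
x3 = s^2 - 2 x1 mod 13 = 4^2 - 2*10 = 9
y3 = s (x1 - x3) - y1 mod 13 = 4 * (10 - 9) - 4 = 0

2P = (9, 0)


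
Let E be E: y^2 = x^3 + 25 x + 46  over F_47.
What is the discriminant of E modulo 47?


4 a^3 + 27 b^2 = 4*25^3 + 27*46^2 = 62500 + 57132 = 119632
Delta = -16 * (119632) = -1914112
Delta mod 47 = 10

Delta = 10 (mod 47)


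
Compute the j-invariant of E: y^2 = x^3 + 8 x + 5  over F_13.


Delta = -16(4 a^3 + 27 b^2) mod 13 = 8
-1728 * (4 a)^3 = -1728 * (4*8)^3 mod 13 = 8
j = 8 * 8^(-1) mod 13 = 1

j = 1 (mod 13)


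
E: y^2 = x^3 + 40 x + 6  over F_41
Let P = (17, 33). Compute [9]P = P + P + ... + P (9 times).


k = 9 = 1001_2 (binary, LSB first: 1001)
Double-and-add from P = (17, 33):
  bit 0 = 1: acc = O + (17, 33) = (17, 33)
  bit 1 = 0: acc unchanged = (17, 33)
  bit 2 = 0: acc unchanged = (17, 33)
  bit 3 = 1: acc = (17, 33) + (8, 31) = (12, 0)

9P = (12, 0)


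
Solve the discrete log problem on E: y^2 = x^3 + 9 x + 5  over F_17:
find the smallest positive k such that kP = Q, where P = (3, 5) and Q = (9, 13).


Enumerate multiples of P until we hit Q = (9, 13):
  1P = (3, 5)
  2P = (9, 4)
  3P = (14, 11)
  4P = (1, 10)
  5P = (15, 8)
  6P = (15, 9)
  7P = (1, 7)
  8P = (14, 6)
  9P = (9, 13)
Match found at i = 9.

k = 9


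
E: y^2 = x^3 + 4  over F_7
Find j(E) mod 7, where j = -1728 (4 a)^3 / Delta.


Delta = -16(4 a^3 + 27 b^2) mod 7 = 4
-1728 * (4 a)^3 = -1728 * (4*0)^3 mod 7 = 0
j = 0 * 4^(-1) mod 7 = 0

j = 0 (mod 7)


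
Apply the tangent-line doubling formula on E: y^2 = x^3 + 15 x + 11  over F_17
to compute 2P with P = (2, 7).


Doubling: s = (3 x1^2 + a) / (2 y1)
s = (3*2^2 + 15) / (2*7) mod 17 = 8
x3 = s^2 - 2 x1 mod 17 = 8^2 - 2*2 = 9
y3 = s (x1 - x3) - y1 mod 17 = 8 * (2 - 9) - 7 = 5

2P = (9, 5)


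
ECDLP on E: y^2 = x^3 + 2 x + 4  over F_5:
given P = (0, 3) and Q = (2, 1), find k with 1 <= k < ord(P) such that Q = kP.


Enumerate multiples of P until we hit Q = (2, 1):
  1P = (0, 3)
  2P = (4, 4)
  3P = (2, 4)
  4P = (2, 1)
Match found at i = 4.

k = 4


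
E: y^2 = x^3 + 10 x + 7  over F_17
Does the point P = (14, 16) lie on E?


Check whether y^2 = x^3 + 10 x + 7 (mod 17) for (x, y) = (14, 16).
LHS: y^2 = 16^2 mod 17 = 1
RHS: x^3 + 10 x + 7 = 14^3 + 10*14 + 7 mod 17 = 1
LHS = RHS

Yes, on the curve


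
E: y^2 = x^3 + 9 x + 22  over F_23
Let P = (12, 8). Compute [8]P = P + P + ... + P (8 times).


k = 8 = 1000_2 (binary, LSB first: 0001)
Double-and-add from P = (12, 8):
  bit 0 = 0: acc unchanged = O
  bit 1 = 0: acc unchanged = O
  bit 2 = 0: acc unchanged = O
  bit 3 = 1: acc = O + (12, 15) = (12, 15)

8P = (12, 15)
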